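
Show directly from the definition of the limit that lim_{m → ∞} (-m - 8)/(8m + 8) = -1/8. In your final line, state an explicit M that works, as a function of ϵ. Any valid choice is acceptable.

Let ϵ > 0 be given. For m ≥ 1, |(-m - 8)/(8m + 8) + 1/8| = |-56|/(8(8m + 8)) = 56/(8(8m + 8)).
Since 8m + 8 ≥ 8m for m ≥ 1, this is ≤ 56/(8·8m) = (7/8)/m.
So |(-m - 8)/(8m + 8) + 1/8| < ϵ whenever m > (7/8)/ϵ.
Take M = (7/8)/ϵ. If m > M then |(-m - 8)/(8m + 8) + 1/8| ≤ (7/8)/m < ϵ.

M = (7/8)/ϵ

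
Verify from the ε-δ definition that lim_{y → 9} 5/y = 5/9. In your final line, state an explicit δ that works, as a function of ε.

δ = min(9/2, (81/10)ε)

Fix ε > 0. We seek δ > 0 such that 0 < |y − 9| < δ implies |5/y − (5/9)| < ε.
|5/y − (5/9)| = 5·|9 − y|/(9·|y|) = 5|y − 9|/(9|y|).
Restrict δ ≤ 9/2. Then |y − 9| < 9/2 gives |y| > 9/2, so 9|y| > 81/2.
Then |5/y − (5/9)| < 5|y − 9|/(81/2), which is < ε when |y − 9| < (81/10)ε.
Take δ = min(9/2, (81/10)ε). Then 0 < |y − 9| < δ gives both |y − 9| < 9/2 and |y − 9| < (81/10)ε, so |5/y − (5/9)| < ε.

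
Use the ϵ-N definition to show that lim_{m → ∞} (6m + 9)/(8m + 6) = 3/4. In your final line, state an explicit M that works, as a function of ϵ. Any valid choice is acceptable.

M = (9/16)/ϵ

Suppose ϵ > 0. For m ≥ 1, |(6m + 9)/(8m + 6) − (3/4)| = |36|/(8(8m + 6)) = 36/(8(8m + 6)).
Since 8m + 6 ≥ 8m for m ≥ 1, this is ≤ 36/(8·8m) = (9/16)/m.
So |(6m + 9)/(8m + 6) − (3/4)| < ϵ whenever m > (9/16)/ϵ.
Take M = (9/16)/ϵ. If m > M then |(6m + 9)/(8m + 6) − (3/4)| ≤ (9/16)/m < ϵ.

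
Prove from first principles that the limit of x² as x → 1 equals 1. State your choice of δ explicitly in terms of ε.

Fix ε > 0. We seek δ > 0 with 0 < |x − 1| < δ ⇒ |x² − 1| < ε.
Factor: x² − 1 = (x − 1)(x + 1), so |x² − 1| = |x − 1|·|x + 1|.
Impose δ ≤ 2 so that |x| < 3; then |x + 1| ≤ 4.
Hence |x² − 1| ≤ 4|x − 1|, which is < ε once |x − 1| < ε/4.
Take δ = min(2, ε/4). If 0 < |x − 1| < δ then both bounds hold and |x² − 1| ≤ 4|x − 1| < 4·(ε/4) = ε.

δ = min(2, ε/4)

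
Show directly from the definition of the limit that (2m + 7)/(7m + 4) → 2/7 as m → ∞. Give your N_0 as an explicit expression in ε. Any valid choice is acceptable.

Fix ε > 0. For m ≥ 1, |(2m + 7)/(7m + 4) − (2/7)| = |41|/(7(7m + 4)) = 41/(7(7m + 4)).
Since 7m + 4 ≥ 7m for m ≥ 1, this is ≤ 41/(7·7m) = (41/49)/m.
So |(2m + 7)/(7m + 4) − (2/7)| < ε whenever m > (41/49)/ε.
Take N_0 = (41/49)/ε. If m > N_0 then |(2m + 7)/(7m + 4) − (2/7)| ≤ (41/49)/m < ε.

N_0 = (41/49)/ε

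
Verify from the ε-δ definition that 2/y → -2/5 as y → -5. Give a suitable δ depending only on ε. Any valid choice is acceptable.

Let ε > 0. We seek δ > 0 such that 0 < |y + 5| < δ implies |2/y + 2/5| < ε.
|2/y + 2/5| = 2·|-5 − y|/(5·|y|) = 2|y + 5|/(5|y|).
Restrict δ ≤ 5/2. Then |y + 5| < 5/2 gives |y| > 5/2, so 5|y| > 25/2.
Then |2/y + 2/5| < 2|y + 5|/(25/2), which is < ε when |y + 5| < (25/4)ε.
Take δ = min(5/2, (25/4)ε). Then 0 < |y + 5| < δ gives both |y + 5| < 5/2 and |y + 5| < (25/4)ε, so |2/y + 2/5| < ε.

δ = min(5/2, (25/4)ε)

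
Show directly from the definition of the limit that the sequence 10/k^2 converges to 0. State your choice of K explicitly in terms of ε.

K = (10/ε)^{1/2}

Let ε > 0 be given. For k ≥ 1, |10/k^2 − 0| = 10/k^2.
10/k^2 < ε ⇔ k^2 > 10/ε ⇔ k > (10/ε)^{1/2}.
Take K = (10/ε)^{1/2}. Then k > K implies 10/k^2 < ε.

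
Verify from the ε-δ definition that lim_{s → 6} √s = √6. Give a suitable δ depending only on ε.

δ = min(6, √6·ε)

Suppose ε > 0. We want δ > 0 such that 0 < |s − 6| < δ implies |√s − √6| < ε.
Rationalise: √s − √6 = (s − 6)/(√s + √6), so |√s − √6| = |s − 6|/(√s + √6).
Restrict δ ≤ 6 so that |s − 6| < 6 forces s > 0, and then √s + √6 > √6.
Hence |√s − √6| < |s − 6|/√6, which is < ε once |s − 6| < √6·ε.
Take δ = min(6, √6·ε). If 0 < |s − 6| < δ then s > 0 and |√s − √6| < |s − 6|/√6 < ε.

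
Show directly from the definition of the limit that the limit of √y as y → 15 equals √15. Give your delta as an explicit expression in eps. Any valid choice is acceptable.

delta = min(15, √15·eps)

Suppose eps > 0. We want delta > 0 such that 0 < |y − 15| < delta implies |√y − √15| < eps.
Rationalise: √y − √15 = (y − 15)/(√y + √15), so |√y − √15| = |y − 15|/(√y + √15).
Restrict delta ≤ 15 so that |y − 15| < 15 forces y > 0, and then √y + √15 > √15.
Hence |√y − √15| < |y − 15|/√15, which is < eps once |y − 15| < √15·eps.
Take delta = min(15, √15·eps). If 0 < |y − 15| < delta then y > 0 and |√y − √15| < |y − 15|/√15 < eps.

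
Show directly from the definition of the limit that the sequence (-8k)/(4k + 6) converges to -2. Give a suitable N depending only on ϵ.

Let ϵ > 0 be given. For k ≥ 1, |(-8k)/(4k + 6) + 2| = |48|/(4(4k + 6)) = 48/(4(4k + 6)).
Since 4k + 6 ≥ 4k for k ≥ 1, this is ≤ 48/(4·4k) = 3/k.
So |(-8k)/(4k + 6) + 2| < ϵ whenever k > 3/ϵ.
Take N = 3/ϵ. If k > N then |(-8k)/(4k + 6) + 2| ≤ 3/k < ϵ.

N = 3/ϵ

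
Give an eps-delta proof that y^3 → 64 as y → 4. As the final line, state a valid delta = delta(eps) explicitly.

delta = min(1, eps/61)

Let eps > 0. We seek delta > 0 with 0 < |y − 4| < delta ⇒ |y^3 − 64| < eps.
Factor: y^3 − 64 = (y − 4)(y^2 + 4y + 16), so |y^3 − 64| = |y − 4|·|y^2 + 4y + 16|.
Restrict delta ≤ 1. Then |y − 4| < 1 gives |y| < 5, so by the triangle inequality |y^2 + 4y + 16| ≤ 5^2 + 4·5 + 16 = 61.
Hence |y^3 − 64| ≤ 61|y − 4|, which is < eps once |y − 4| < eps/61.
Take delta = min(1, eps/61). If 0 < |y − 4| < delta then both bounds hold and |y^3 − 64| ≤ 61|y − 4| < 61·(eps/61) = eps.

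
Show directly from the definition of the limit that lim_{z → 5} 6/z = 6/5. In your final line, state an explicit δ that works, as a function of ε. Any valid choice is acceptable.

Let ε > 0. We seek δ > 0 such that 0 < |z − 5| < δ implies |6/z − (6/5)| < ε.
|6/z − (6/5)| = 6·|5 − z|/(5·|z|) = 6|z − 5|/(5|z|).
Require δ ≤ 5/2 so that |z| > 5 − 5/2 = 5/2, hence 5|z| > 25/2.
Then |6/z − (6/5)| < 6|z − 5|/(25/2), which is < ε when |z − 5| < (25/12)ε.
Take δ = min(5/2, (25/12)ε). Then 0 < |z − 5| < δ gives both |z − 5| < 5/2 and |z − 5| < (25/12)ε, so |6/z − (6/5)| < ε.

δ = min(5/2, (25/12)ε)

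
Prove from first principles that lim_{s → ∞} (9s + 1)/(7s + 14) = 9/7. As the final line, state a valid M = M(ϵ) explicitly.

Fix ϵ > 0. We seek M > 0 such that s > M implies |(9s + 1)/(7s + 14) − (9/7)| < ϵ.
(9s + 1)/(7s + 14) − (9/7) = (7(9s + 1) − 9(7s + 14)) / (7(7s + 14)) = -119/(7(7s + 14)).
For s > 0 we have 7s + 14 > 7s, so |(9s + 1)/(7s + 14) − (9/7)| = 119/(7(7s + 14)) < 119/(7·7s) = (17/7)/s.
Thus |(9s + 1)/(7s + 14) − (9/7)| < ϵ whenever s > (17/7)/ϵ.
Take M = (17/7)/ϵ. If s > M then |(9s + 1)/(7s + 14) − (9/7)| < (17/7)/s < ϵ.

M = (17/7)/ϵ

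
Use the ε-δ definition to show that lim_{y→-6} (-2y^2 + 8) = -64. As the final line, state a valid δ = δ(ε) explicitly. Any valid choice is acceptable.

δ = min(2, ε/28)

Let ε > 0 be given. We want δ > 0 such that 0 < |y + 6| < δ implies |(-2y^2 + 8) + 64| < ε.
(-2y^2 + 8) + 64 = -2y^2 + 72 = (y + 6)(-2y + 12).
So |(-2y^2 + 8) + 64| = |y + 6|·|-2y + 12|.
Assume first that |y + 6| < 2, so |y| < 8. Then |-2y + 12| ≤ 2·8 + 12 = 28.
Hence |(-2y^2 + 8) + 64| ≤ 28|y + 6| < ε provided |y + 6| < ε/28.
Take δ = min(2, ε/28). Then 0 < |y + 6| < δ gives both |y + 6| < 2 and |y + 6| < ε/28, so |(-2y^2 + 8) + 64| < ε.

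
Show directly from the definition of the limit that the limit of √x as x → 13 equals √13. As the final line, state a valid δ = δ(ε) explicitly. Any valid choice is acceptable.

δ = min(13, √13·ε)

Fix ε > 0. We want δ > 0 such that 0 < |x − 13| < δ implies |√x − √13| < ε.
Rationalise: √x − √13 = (x − 13)/(√x + √13), so |√x − √13| = |x − 13|/(√x + √13).
Restrict δ ≤ 13 so that |x − 13| < 13 forces x > 0, and then √x + √13 > √13.
Hence |√x − √13| < |x − 13|/√13, which is < ε once |x − 13| < √13·ε.
Take δ = min(13, √13·ε). If 0 < |x − 13| < δ then x > 0 and |√x − √13| < |x − 13|/√13 < ε.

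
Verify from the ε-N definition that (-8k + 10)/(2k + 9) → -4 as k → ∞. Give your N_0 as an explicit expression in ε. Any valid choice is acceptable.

Suppose ε > 0. For k ≥ 1, |(-8k + 10)/(2k + 9) + 4| = |92|/(2(2k + 9)) = 92/(2(2k + 9)).
Since 2k + 9 ≥ 2k for k ≥ 1, this is ≤ 92/(2·2k) = 23/k.
So |(-8k + 10)/(2k + 9) + 4| < ε whenever k > 23/ε.
Take N_0 = 23/ε. If k > N_0 then |(-8k + 10)/(2k + 9) + 4| ≤ 23/k < ε.

N_0 = 23/ε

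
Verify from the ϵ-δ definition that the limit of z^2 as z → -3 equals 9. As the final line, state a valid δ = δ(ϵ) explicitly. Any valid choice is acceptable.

Let ϵ > 0. We seek δ > 0 with 0 < |z + 3| < δ ⇒ |z^2 − 9| < ϵ.
Factor: z^2 − 9 = (z + 3)(z - 3), so |z^2 − 9| = |z + 3|·|z - 3|.
Impose δ ≤ 2 so that |z| < 5; then |z - 3| ≤ 8.
Hence |z^2 − 9| ≤ 8|z + 3|, which is < ϵ once |z + 3| < ϵ/8.
Take δ = min(2, ϵ/8). If 0 < |z + 3| < δ then both bounds hold and |z^2 − 9| ≤ 8|z + 3| < 8·(ϵ/8) = ϵ.

δ = min(2, ϵ/8)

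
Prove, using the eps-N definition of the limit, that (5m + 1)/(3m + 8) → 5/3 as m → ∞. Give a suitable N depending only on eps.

N = (37/9)/eps

Let eps > 0. For m ≥ 1, |(5m + 1)/(3m + 8) − (5/3)| = |-37|/(3(3m + 8)) = 37/(3(3m + 8)).
Since 3m + 8 ≥ 3m for m ≥ 1, this is ≤ 37/(3·3m) = (37/9)/m.
So |(5m + 1)/(3m + 8) − (5/3)| < eps whenever m > (37/9)/eps.
Take N = (37/9)/eps. If m > N then |(5m + 1)/(3m + 8) − (5/3)| ≤ (37/9)/m < eps.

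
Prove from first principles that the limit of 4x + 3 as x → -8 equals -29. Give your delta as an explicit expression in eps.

delta = eps/4

Let eps > 0. We need delta > 0 so that 0 < |x + 8| < delta implies |(4x + 3) + 29| < eps.
Since (4x + 3) + 29 = 4(x + 8), we have |(4x + 3) + 29| = 4|x + 8|.
Thus it suffices that |x + 8| < eps/4.
Choosing delta = eps/4 gives |(4x + 3) + 29| = 4|x + 8| < eps whenever |x + 8| < delta.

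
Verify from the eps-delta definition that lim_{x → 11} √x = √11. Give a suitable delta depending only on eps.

delta = min(11, √11·eps)

Suppose eps > 0. We want delta > 0 such that 0 < |x − 11| < delta implies |√x − √11| < eps.
Rationalise: √x − √11 = (x − 11)/(√x + √11), so |√x − √11| = |x − 11|/(√x + √11).
Restrict delta ≤ 11 so that |x − 11| < 11 forces x > 0, and then √x + √11 > √11.
Hence |√x − √11| < |x − 11|/√11, which is < eps once |x − 11| < √11·eps.
Take delta = min(11, √11·eps). If 0 < |x − 11| < delta then x > 0 and |√x − √11| < |x − 11|/√11 < eps.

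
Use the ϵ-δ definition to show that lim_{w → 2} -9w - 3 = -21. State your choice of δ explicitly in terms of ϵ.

δ = ϵ/9

Let ϵ > 0. We need δ > 0 so that 0 < |w − 2| < δ implies |(-9w - 3) + 21| < ϵ.
Since (-9w - 3) + 21 = -9(w − 2), we have |(-9w - 3) + 21| = 9|w − 2|.
Thus it suffices that |w − 2| < ϵ/9.
Choosing δ = ϵ/9 gives |(-9w - 3) + 21| = 9|w − 2| < ϵ whenever |w − 2| < δ.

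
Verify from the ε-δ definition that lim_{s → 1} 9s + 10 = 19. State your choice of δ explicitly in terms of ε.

δ = ε/9

Suppose ε > 0. We need δ > 0 so that 0 < |s − 1| < δ implies |(9s + 10) − 19| < ε.
Since (9s + 10) − 19 = 9(s − 1), we have |(9s + 10) − 19| = 9|s − 1|.
Thus it suffices that |s − 1| < ε/9.
Take δ = ε/9. If 0 < |s − 1| < δ then |(9s + 10) − 19| = 9|s − 1| < 9·(ε/9) = ε.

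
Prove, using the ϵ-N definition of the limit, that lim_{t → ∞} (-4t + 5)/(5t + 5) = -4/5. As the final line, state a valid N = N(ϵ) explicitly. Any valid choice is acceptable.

N = (9/5)/ϵ

Fix ϵ > 0. We seek N > 0 such that t > N implies |(-4t + 5)/(5t + 5) + 4/5| < ϵ.
(-4t + 5)/(5t + 5) + 4/5 = (5(-4t + 5) − (-4)(5t + 5)) / (5(5t + 5)) = 45/(5(5t + 5)).
For t > 0 we have 5t + 5 > 5t, so |(-4t + 5)/(5t + 5) + 4/5| = 45/(5(5t + 5)) < 45/(5·5t) = (9/5)/t.
Thus |(-4t + 5)/(5t + 5) + 4/5| < ϵ whenever t > (9/5)/ϵ.
Take N = (9/5)/ϵ. If t > N then |(-4t + 5)/(5t + 5) + 4/5| < (9/5)/t < ϵ.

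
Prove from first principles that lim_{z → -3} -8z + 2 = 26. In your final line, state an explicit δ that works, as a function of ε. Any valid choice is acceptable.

δ = ε/8

Let ε > 0 be given. We need δ > 0 so that 0 < |z + 3| < δ implies |(-8z + 2) − 26| < ε.
Since (-8z + 2) − 26 = -8(z + 3), we have |(-8z + 2) − 26| = 8|z + 3|.
So 8|z + 3| < ε exactly when |z + 3| < ε/8.
Choosing δ = ε/8 gives |(-8z + 2) − 26| = 8|z + 3| < ε whenever |z + 3| < δ.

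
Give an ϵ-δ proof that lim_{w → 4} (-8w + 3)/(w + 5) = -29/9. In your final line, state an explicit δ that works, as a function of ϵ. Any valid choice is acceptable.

δ = min(9/2, (81/86)ϵ)

Let ϵ > 0. We want δ > 0 with 0 < |w − 4| < δ ⇒ |(-8w + 3)/(w + 5) + 29/9| < ϵ.
Combining over a common denominator, (-8w + 3)/(w + 5) + 29/9 = [(-8w + 3)·9 − (-29)·(w + 5)] / [9·(w + 5)] = -43(w − 4) / (9(w + 5)).
So |(-8w + 3)/(w + 5) + 29/9| = 43|w − 4| / (9·|w + 5|).
Require δ ≤ 9/2, so |w + 5| ≥ |9| − |w − 4| > 9 − 9/2 = 9/2.
Hence |(-8w + 3)/(w + 5) + 29/9| < 43|w − 4|/(9·(9/2)) = (86/81)|w − 4|, which is < ϵ once |w − 4| < (81/86)ϵ.
Take δ = min(9/2, (81/86)ϵ). Then 0 < |w − 4| < δ forces both bounds, so |(-8w + 3)/(w + 5) + 29/9| < ϵ.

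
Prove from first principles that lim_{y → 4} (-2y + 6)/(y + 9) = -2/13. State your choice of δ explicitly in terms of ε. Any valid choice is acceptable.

Let ε > 0. We want δ > 0 with 0 < |y − 4| < δ ⇒ |(-2y + 6)/(y + 9) + 2/13| < ε.
Combining over a common denominator, (-2y + 6)/(y + 9) + 2/13 = [(-2y + 6)·13 − (-2)·(y + 9)] / [13·(y + 9)] = -24(y − 4) / (13(y + 9)).
So |(-2y + 6)/(y + 9) + 2/13| = 24|y − 4| / (13·|y + 9|).
Restrict δ ≤ 13/2. Then |y − 4| < 13/2 gives |y + 9| = |(y − 4) + 13| ≥ 13 − 13/2 = 13/2.
Hence |(-2y + 6)/(y + 9) + 2/13| < 24|y − 4|/(13·(13/2)) = (48/169)|y − 4|, which is < ε once |y − 4| < (169/48)ε.
Take δ = min(13/2, (169/48)ε). Then 0 < |y − 4| < δ forces both bounds, so |(-2y + 6)/(y + 9) + 2/13| < ε.

δ = min(13/2, (169/48)ε)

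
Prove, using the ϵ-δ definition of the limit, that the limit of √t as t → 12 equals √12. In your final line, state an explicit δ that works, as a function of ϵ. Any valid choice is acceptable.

Let ϵ > 0. We want δ > 0 such that 0 < |t − 12| < δ implies |√t − √12| < ϵ.
Rationalise: √t − √12 = (t − 12)/(√t + √12), so |√t − √12| = |t − 12|/(√t + √12).
Restrict δ ≤ 12 so that |t − 12| < 12 forces t > 0, and then √t + √12 > √12.
Hence |√t − √12| < |t − 12|/√12, which is < ϵ once |t − 12| < √12·ϵ.
Take δ = min(12, √12·ϵ). If 0 < |t − 12| < δ then t > 0 and |√t − √12| < |t − 12|/√12 < ϵ.

δ = min(12, √12·ϵ)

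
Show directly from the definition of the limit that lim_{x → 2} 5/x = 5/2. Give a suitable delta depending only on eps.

delta = min(1, (2/5)eps)

Fix eps > 0. We seek delta > 0 such that 0 < |x − 2| < delta implies |5/x − (5/2)| < eps.
|5/x − (5/2)| = 5·|2 − x|/(2·|x|) = 5|x − 2|/(2|x|).
Require delta ≤ 1 so that |x| > 2 − 1 = 1, hence 2|x| > 2.
Then |5/x − (5/2)| < 5|x − 2|/2, which is < eps when |x − 2| < (2/5)eps.
Take delta = min(1, (2/5)eps). Then 0 < |x − 2| < delta gives both |x − 2| < 1 and |x − 2| < (2/5)eps, so |5/x − (5/2)| < eps.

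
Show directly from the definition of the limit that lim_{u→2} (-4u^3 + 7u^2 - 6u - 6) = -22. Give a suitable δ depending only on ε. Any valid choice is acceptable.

Let ε > 0 be given. We want δ > 0 such that 0 < |u − 2| < δ implies |(-4u^3 + 7u^2 - 6u - 6) + 22| < ε.
(-4u^3 + 7u^2 - 6u - 6) + 22 = -4u^3 + 7u^2 - 6u + 16 = (u − 2)(-4u^2 - u - 8).
So |(-4u^3 + 7u^2 - 6u - 6) + 22| = |u − 2|·|-4u^2 - u - 8|.
Require δ ≤ 1. Then |u − 2| < 1 gives |u| < 3, and by the triangle inequality |-4u^2 - u - 8| ≤ 4·3^2 + 3 + 8 = 47.
Hence |(-4u^3 + 7u^2 - 6u - 6) + 22| ≤ 47|u − 2| < ε provided |u − 2| < ε/47.
Choosing δ = min(1, ε/47) ensures both conditions, hence |(-4u^3 + 7u^2 - 6u - 6) + 22| < ε.

δ = min(1, ε/47)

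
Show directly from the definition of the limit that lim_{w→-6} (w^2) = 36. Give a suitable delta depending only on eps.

delta = min(1, eps/13)

Let eps > 0. We seek delta > 0 with 0 < |w + 6| < delta ⇒ |w^2 − 36| < eps.
Factor: w^2 − 36 = (w + 6)(w - 6), so |w^2 − 36| = |w + 6|·|w - 6|.
Restrict delta ≤ 1. Then |w + 6| < 1 gives |w| < 7, so by the triangle inequality |w - 6| ≤ 7 + 6 = 13.
Hence |w^2 − 36| ≤ 13|w + 6|, which is < eps once |w + 6| < eps/13.
Take delta = min(1, eps/13). If 0 < |w + 6| < delta then both bounds hold and |w^2 − 36| ≤ 13|w + 6| < 13·(eps/13) = eps.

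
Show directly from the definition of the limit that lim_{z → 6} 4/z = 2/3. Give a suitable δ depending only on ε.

δ = min(3, (9/2)ε)

Fix ε > 0. We seek δ > 0 such that 0 < |z − 6| < δ implies |4/z − (2/3)| < ε.
|4/z − (2/3)| = 4·|6 − z|/(6·|z|) = 4|z − 6|/(6|z|).
Require δ ≤ 3 so that |z| > 6 − 3 = 3, hence 6|z| > 18.
Then |4/z − (2/3)| < 4|z − 6|/18, which is < ε when |z − 6| < (9/2)ε.
Take δ = min(3, (9/2)ε). Then 0 < |z − 6| < δ gives both |z − 6| < 3 and |z − 6| < (9/2)ε, so |4/z − (2/3)| < ε.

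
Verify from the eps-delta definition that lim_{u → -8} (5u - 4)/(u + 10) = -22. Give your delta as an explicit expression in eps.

delta = min(1, (1/27)eps)

Let eps > 0 be given. We want delta > 0 with 0 < |u + 8| < delta ⇒ |(5u - 4)/(u + 10) + 22| < eps.
Combining over a common denominator, (5u - 4)/(u + 10) + 22 = [(5u - 4)·2 − (-44)·(u + 10)] / [2·(u + 10)] = 54(u + 8) / (2(u + 10)).
So |(5u - 4)/(u + 10) + 22| = 54|u + 8| / (2·|u + 10|).
Require delta ≤ 1, so |u + 10| ≥ |2| − |u + 8| > 2 − 1 = 1.
Hence |(5u - 4)/(u + 10) + 22| < 54|u + 8|/(2·1) = 27|u + 8|, which is < eps once |u + 8| < (1/27)eps.
Take delta = min(1, (1/27)eps). Then 0 < |u + 8| < delta forces both bounds, so |(5u - 4)/(u + 10) + 22| < eps.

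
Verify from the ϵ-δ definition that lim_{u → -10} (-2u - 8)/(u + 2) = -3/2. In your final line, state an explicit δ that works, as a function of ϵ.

Let ϵ > 0. We want δ > 0 with 0 < |u + 10| < δ ⇒ |(-2u - 8)/(u + 2) + 3/2| < ϵ.
Combining over a common denominator, (-2u - 8)/(u + 2) + 3/2 = [(-2u - 8)·(-8) − 12·(u + 2)] / [(-8)·(u + 2)] = 4(u + 10) / ((-8)(u + 2)).
So |(-2u - 8)/(u + 2) + 3/2| = 4|u + 10| / (8·|u + 2|).
Require δ ≤ 4, so |u + 2| ≥ |-8| − |u + 10| > 8 − 4 = 4.
Hence |(-2u - 8)/(u + 2) + 3/2| < 4|u + 10|/(8·4) = (1/8)|u + 10|, which is < ϵ once |u + 10| < 8ϵ.
Take δ = min(4, 8ϵ). Then 0 < |u + 10| < δ forces both bounds, so |(-2u - 8)/(u + 2) + 3/2| < ϵ.

δ = min(4, 8ϵ)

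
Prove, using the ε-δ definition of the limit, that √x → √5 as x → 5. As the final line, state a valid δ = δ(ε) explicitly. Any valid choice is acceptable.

δ = min(5, √5·ε)

Let ε > 0 be given. We want δ > 0 such that 0 < |x − 5| < δ implies |√x − √5| < ε.
Rationalise: √x − √5 = (x − 5)/(√x + √5), so |√x − √5| = |x − 5|/(√x + √5).
Restrict δ ≤ 5 so that |x − 5| < 5 forces x > 0, and then √x + √5 > √5.
Hence |√x − √5| < |x − 5|/√5, which is < ε once |x − 5| < √5·ε.
Take δ = min(5, √5·ε). If 0 < |x − 5| < δ then x > 0 and |√x − √5| < |x − 5|/√5 < ε.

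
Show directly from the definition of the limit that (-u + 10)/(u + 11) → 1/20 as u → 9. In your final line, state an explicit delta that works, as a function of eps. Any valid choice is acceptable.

Fix eps > 0. We want delta > 0 with 0 < |u − 9| < delta ⇒ |(-u + 10)/(u + 11) − (1/20)| < eps.
Combining over a common denominator, (-u + 10)/(u + 11) − (1/20) = [(-u + 10)·20 − 1·(u + 11)] / [20·(u + 11)] = -21(u − 9) / (20(u + 11)).
So |(-u + 10)/(u + 11) − (1/20)| = 21|u − 9| / (20·|u + 11|).
Require delta ≤ 10, so |u + 11| ≥ |20| − |u − 9| > 20 − 10 = 10.
Hence |(-u + 10)/(u + 11) − (1/20)| < 21|u − 9|/(20·10) = (21/200)|u − 9|, which is < eps once |u − 9| < (200/21)eps.
Take delta = min(10, (200/21)eps). Then 0 < |u − 9| < delta forces both bounds, so |(-u + 10)/(u + 11) − (1/20)| < eps.

delta = min(10, (200/21)eps)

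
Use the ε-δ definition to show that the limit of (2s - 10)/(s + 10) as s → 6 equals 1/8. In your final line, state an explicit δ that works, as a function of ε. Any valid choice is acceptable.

δ = min(8, (64/15)ε)

Let ε > 0. We want δ > 0 with 0 < |s − 6| < δ ⇒ |(2s - 10)/(s + 10) − (1/8)| < ε.
Combining over a common denominator, (2s - 10)/(s + 10) − (1/8) = [(2s - 10)·16 − 2·(s + 10)] / [16·(s + 10)] = 30(s − 6) / (16(s + 10)).
So |(2s - 10)/(s + 10) − (1/8)| = 30|s − 6| / (16·|s + 10|).
Restrict δ ≤ 8. Then |s − 6| < 8 gives |s + 10| = |(s − 6) + 16| ≥ 16 − 8 = 8.
Hence |(2s - 10)/(s + 10) − (1/8)| < 30|s − 6|/(16·8) = (15/64)|s − 6|, which is < ε once |s − 6| < (64/15)ε.
Take δ = min(8, (64/15)ε). Then 0 < |s − 6| < δ forces both bounds, so |(2s - 10)/(s + 10) − (1/8)| < ε.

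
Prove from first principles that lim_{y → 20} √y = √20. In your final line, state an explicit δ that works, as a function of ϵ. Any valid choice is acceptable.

δ = min(20, √20·ϵ)

Suppose ϵ > 0. We want δ > 0 such that 0 < |y − 20| < δ implies |√y − √20| < ϵ.
Multiplying by the conjugate, |√y − √20| = |y − 20|/(√y + √20).
Restrict δ ≤ 20 so that |y − 20| < 20 forces y > 0, and then √y + √20 > √20.
Hence |√y − √20| < |y − 20|/√20, which is < ϵ once |y − 20| < √20·ϵ.
Take δ = min(20, √20·ϵ). If 0 < |y − 20| < δ then y > 0 and |√y − √20| < |y − 20|/√20 < ϵ.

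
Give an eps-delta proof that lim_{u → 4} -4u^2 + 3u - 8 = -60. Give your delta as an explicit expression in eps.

delta = min(2, eps/37)

Fix eps > 0. We want delta > 0 such that 0 < |u − 4| < delta implies |(-4u^2 + 3u - 8) + 60| < eps.
(-4u^2 + 3u - 8) + 60 = -4u^2 + 3u + 52 = (u − 4)(-4u - 13).
So |(-4u^2 + 3u - 8) + 60| = |u − 4|·|-4u - 13|.
Assume first that |u − 4| < 2, so |u| < 6. Then |-4u - 13| ≤ 4·6 + 13 = 37.
Hence |(-4u^2 + 3u - 8) + 60| ≤ 37|u − 4| < eps provided |u − 4| < eps/37.
Choosing delta = min(2, eps/37) ensures both conditions, hence |(-4u^2 + 3u - 8) + 60| < eps.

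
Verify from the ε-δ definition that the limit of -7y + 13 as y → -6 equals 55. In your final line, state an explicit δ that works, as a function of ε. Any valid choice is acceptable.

Fix ε > 0. We need δ > 0 so that 0 < |y + 6| < δ implies |(-7y + 13) − 55| < ε.
|(-7y + 13) − 55| = |-7y - 42| = 7|y + 6|.
So 7|y + 6| < ε exactly when |y + 6| < ε/7.
Choosing δ = ε/7 gives |(-7y + 13) − 55| = 7|y + 6| < ε whenever |y + 6| < δ.

δ = ε/7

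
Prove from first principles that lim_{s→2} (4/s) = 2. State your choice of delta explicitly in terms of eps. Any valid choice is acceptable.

delta = min(1, (1/2)eps)

Suppose eps > 0. We seek delta > 0 such that 0 < |s − 2| < delta implies |4/s − 2| < eps.
|4/s − 2| = 4·|2 − s|/(2·|s|) = 4|s − 2|/(2|s|).
Restrict delta ≤ 1. Then |s − 2| < 1 gives |s| > 1, so 2|s| > 2.
Then |4/s − 2| < 4|s − 2|/2, which is < eps when |s − 2| < (1/2)eps.
Take delta = min(1, (1/2)eps). Then 0 < |s − 2| < delta gives both |s − 2| < 1 and |s − 2| < (1/2)eps, so |4/s − 2| < eps.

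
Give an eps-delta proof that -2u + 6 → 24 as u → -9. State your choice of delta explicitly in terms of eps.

delta = eps/2

Suppose eps > 0. We need delta > 0 so that 0 < |u + 9| < delta implies |(-2u + 6) − 24| < eps.
Since (-2u + 6) − 24 = -2(u + 9), we have |(-2u + 6) − 24| = 2|u + 9|.
Thus it suffices that |u + 9| < eps/2.
Take delta = eps/2. If 0 < |u + 9| < delta then |(-2u + 6) − 24| = 2|u + 9| < 2·(eps/2) = eps.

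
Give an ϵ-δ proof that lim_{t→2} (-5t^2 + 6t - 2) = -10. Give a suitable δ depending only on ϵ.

δ = min(2, ϵ/24)

Let ϵ > 0 be given. We want δ > 0 such that 0 < |t − 2| < δ implies |(-5t^2 + 6t - 2) + 10| < ϵ.
(-5t^2 + 6t - 2) + 10 = -5t^2 + 6t + 8 = (t − 2)(-5t - 4).
So |(-5t^2 + 6t - 2) + 10| = |t − 2|·|-5t - 4|.
Require δ ≤ 2. Then |t − 2| < 2 gives |t| < 4, and by the triangle inequality |-5t - 4| ≤ 5·4 + 4 = 24.
Hence |(-5t^2 + 6t - 2) + 10| ≤ 24|t − 2| < ϵ provided |t − 2| < ϵ/24.
Choosing δ = min(2, ϵ/24) ensures both conditions, hence |(-5t^2 + 6t - 2) + 10| < ϵ.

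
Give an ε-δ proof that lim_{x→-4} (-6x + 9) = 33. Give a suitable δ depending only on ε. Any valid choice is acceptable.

Fix ε > 0. We need δ > 0 so that 0 < |x + 4| < δ implies |(-6x + 9) − 33| < ε.
|(-6x + 9) − 33| = |-6x - 24| = 6|x + 4|.
Thus it suffices that |x + 4| < ε/6.
Choosing δ = ε/6 gives |(-6x + 9) − 33| = 6|x + 4| < ε whenever |x + 4| < δ.

δ = ε/6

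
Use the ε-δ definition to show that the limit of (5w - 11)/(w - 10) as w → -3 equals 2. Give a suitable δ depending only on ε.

δ = min(13/2, (13/6)ε)

Fix ε > 0. We want δ > 0 with 0 < |w + 3| < δ ⇒ |(5w - 11)/(w - 10) − 2| < ε.
Combining over a common denominator, (5w - 11)/(w - 10) − 2 = [(5w - 11)·(-13) − (-26)·(w - 10)] / [(-13)·(w - 10)] = -39(w + 3) / ((-13)(w - 10)).
So |(5w - 11)/(w - 10) − 2| = 39|w + 3| / (13·|w − 10|).
Restrict δ ≤ 13/2. Then |w + 3| < 13/2 gives |w − 10| = |(w + 3) + (-13)| ≥ 13 − 13/2 = 13/2.
Hence |(5w - 11)/(w - 10) − 2| < 39|w + 3|/(13·(13/2)) = (6/13)|w + 3|, which is < ε once |w + 3| < (13/6)ε.
Take δ = min(13/2, (13/6)ε). Then 0 < |w + 3| < δ forces both bounds, so |(5w - 11)/(w - 10) − 2| < ε.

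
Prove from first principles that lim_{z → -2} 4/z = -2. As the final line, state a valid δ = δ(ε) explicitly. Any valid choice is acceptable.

Suppose ε > 0. We seek δ > 0 such that 0 < |z + 2| < δ implies |4/z + 2| < ε.
|4/z + 2| = 4·|-2 − z|/(2·|z|) = 4|z + 2|/(2|z|).
Require δ ≤ 1 so that |z| > 2 − 1 = 1, hence 2|z| > 2.
Then |4/z + 2| < 4|z + 2|/2, which is < ε when |z + 2| < (1/2)ε.
Take δ = min(1, (1/2)ε). Then 0 < |z + 2| < δ gives both |z + 2| < 1 and |z + 2| < (1/2)ε, so |4/z + 2| < ε.

δ = min(1, (1/2)ε)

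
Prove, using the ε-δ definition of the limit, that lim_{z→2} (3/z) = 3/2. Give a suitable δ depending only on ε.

δ = min(1, (2/3)ε)

Let ε > 0. We seek δ > 0 such that 0 < |z − 2| < δ implies |3/z − (3/2)| < ε.
|3/z − (3/2)| = 3·|2 − z|/(2·|z|) = 3|z − 2|/(2|z|).
Require δ ≤ 1 so that |z| > 2 − 1 = 1, hence 2|z| > 2.
Then |3/z − (3/2)| < 3|z − 2|/2, which is < ε when |z − 2| < (2/3)ε.
Take δ = min(1, (2/3)ε). Then 0 < |z − 2| < δ gives both |z − 2| < 1 and |z − 2| < (2/3)ε, so |3/z − (3/2)| < ε.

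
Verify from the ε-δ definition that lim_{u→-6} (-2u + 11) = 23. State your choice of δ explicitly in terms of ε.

δ = ε/2

Let ε > 0. We need δ > 0 so that 0 < |u + 6| < δ implies |(-2u + 11) − 23| < ε.
Since (-2u + 11) − 23 = -2(u + 6), we have |(-2u + 11) − 23| = 2|u + 6|.
Thus it suffices that |u + 6| < ε/2.
Choosing δ = ε/2 gives |(-2u + 11) − 23| = 2|u + 6| < ε whenever |u + 6| < δ.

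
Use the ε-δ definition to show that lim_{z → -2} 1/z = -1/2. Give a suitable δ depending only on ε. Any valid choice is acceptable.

Fix ε > 0. We seek δ > 0 such that 0 < |z + 2| < δ implies |1/z + 1/2| < ε.
|1/z + 1/2| = |-2 − z|/(2·|z|) = |z + 2|/(2|z|).
Restrict δ ≤ 1. Then |z + 2| < 1 gives |z| > 1, so 2|z| > 2.
Then |1/z + 1/2| < |z + 2|/2, which is < ε when |z + 2| < 2ε.
Take δ = min(1, 2ε). Then 0 < |z + 2| < δ gives both |z + 2| < 1 and |z + 2| < 2ε, so |1/z + 1/2| < ε.

δ = min(1, 2ε)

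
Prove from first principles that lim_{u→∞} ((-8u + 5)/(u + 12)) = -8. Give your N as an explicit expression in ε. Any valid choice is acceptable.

N = 101/ε

Suppose ε > 0. We seek N > 0 such that u > N implies |(-8u + 5)/(u + 12) + 8| < ε.
(-8u + 5)/(u + 12) + 8 = ((-8u + 5) − (-8)(u + 12)) / ((u + 12)) = 101/((u + 12)).
For u > 0 we have u + 12 > u, so |(-8u + 5)/(u + 12) + 8| = 101/((u + 12)) < 101/(u) = 101/u.
Thus |(-8u + 5)/(u + 12) + 8| < ε whenever u > 101/ε.
Take N = 101/ε. If u > N then |(-8u + 5)/(u + 12) + 8| < 101/u < ε.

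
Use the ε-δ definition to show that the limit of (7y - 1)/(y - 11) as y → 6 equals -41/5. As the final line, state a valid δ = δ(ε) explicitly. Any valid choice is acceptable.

δ = min(5/2, (25/152)ε)

Fix ε > 0. We want δ > 0 with 0 < |y − 6| < δ ⇒ |(7y - 1)/(y - 11) + 41/5| < ε.
Combining over a common denominator, (7y - 1)/(y - 11) + 41/5 = [(7y - 1)·(-5) − 41·(y - 11)] / [(-5)·(y - 11)] = -76(y − 6) / ((-5)(y - 11)).
So |(7y - 1)/(y - 11) + 41/5| = 76|y − 6| / (5·|y − 11|).
Require δ ≤ 5/2, so |y − 11| ≥ |-5| − |y − 6| > 5 − 5/2 = 5/2.
Hence |(7y - 1)/(y - 11) + 41/5| < 76|y − 6|/(5·(5/2)) = (152/25)|y − 6|, which is < ε once |y − 6| < (25/152)ε.
Take δ = min(5/2, (25/152)ε). Then 0 < |y − 6| < δ forces both bounds, so |(7y - 1)/(y - 11) + 41/5| < ε.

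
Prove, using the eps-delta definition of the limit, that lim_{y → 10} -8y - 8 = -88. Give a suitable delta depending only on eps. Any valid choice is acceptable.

delta = eps/8

Let eps > 0 be given. We need delta > 0 so that 0 < |y − 10| < delta implies |(-8y - 8) + 88| < eps.
|(-8y - 8) + 88| = |-8y + 80| = 8|y − 10|.
Thus it suffices that |y − 10| < eps/8.
Take delta = eps/8. If 0 < |y − 10| < delta then |(-8y - 8) + 88| = 8|y − 10| < 8·(eps/8) = eps.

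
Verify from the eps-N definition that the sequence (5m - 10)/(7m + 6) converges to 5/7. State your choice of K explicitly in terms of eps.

K = (100/49)/eps

Let eps > 0. For m ≥ 1, |(5m - 10)/(7m + 6) − (5/7)| = |-100|/(7(7m + 6)) = 100/(7(7m + 6)).
Since 7m + 6 ≥ 7m for m ≥ 1, this is ≤ 100/(7·7m) = (100/49)/m.
So |(5m - 10)/(7m + 6) − (5/7)| < eps whenever m > (100/49)/eps.
Take K = (100/49)/eps. If m > K then |(5m - 10)/(7m + 6) − (5/7)| ≤ (100/49)/m < eps.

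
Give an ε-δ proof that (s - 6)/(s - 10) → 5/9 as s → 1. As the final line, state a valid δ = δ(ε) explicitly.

Fix ε > 0. We want δ > 0 with 0 < |s − 1| < δ ⇒ |(s - 6)/(s - 10) − (5/9)| < ε.
Combining over a common denominator, (s - 6)/(s - 10) − (5/9) = [(s - 6)·(-9) − (-5)·(s - 10)] / [(-9)·(s - 10)] = -4(s − 1) / ((-9)(s - 10)).
So |(s - 6)/(s - 10) − (5/9)| = 4|s − 1| / (9·|s − 10|).
Restrict δ ≤ 9/2. Then |s − 1| < 9/2 gives |s − 10| = |(s − 1) + (-9)| ≥ 9 − 9/2 = 9/2.
Hence |(s - 6)/(s - 10) − (5/9)| < 4|s − 1|/(9·(9/2)) = (8/81)|s − 1|, which is < ε once |s − 1| < (81/8)ε.
Take δ = min(9/2, (81/8)ε). Then 0 < |s − 1| < δ forces both bounds, so |(s - 6)/(s - 10) − (5/9)| < ε.

δ = min(9/2, (81/8)ε)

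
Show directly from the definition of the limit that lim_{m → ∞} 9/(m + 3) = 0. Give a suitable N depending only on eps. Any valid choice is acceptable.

N = 9/eps

Suppose eps > 0. For m ≥ 1, |9/(m + 3) − 0| = 9/(m + 3) ≤ 9/m.
We need 9/m < eps, i.e. m > 9/eps.
Take N = 9/eps. If m > N then |9/(m + 3)| ≤ 9/m < eps.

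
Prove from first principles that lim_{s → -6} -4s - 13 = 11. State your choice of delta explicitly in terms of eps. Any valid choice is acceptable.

delta = eps/4

Let eps > 0. We need delta > 0 so that 0 < |s + 6| < delta implies |(-4s - 13) − 11| < eps.
Since (-4s - 13) − 11 = -4(s + 6), we have |(-4s - 13) − 11| = 4|s + 6|.
So 4|s + 6| < eps exactly when |s + 6| < eps/4.
Take delta = eps/4. If 0 < |s + 6| < delta then |(-4s - 13) − 11| = 4|s + 6| < 4·(eps/4) = eps.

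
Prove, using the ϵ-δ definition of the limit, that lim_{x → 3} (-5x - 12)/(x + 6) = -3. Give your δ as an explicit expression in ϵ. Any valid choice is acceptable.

δ = min(9/2, (9/4)ϵ)

Fix ϵ > 0. We want δ > 0 with 0 < |x − 3| < δ ⇒ |(-5x - 12)/(x + 6) + 3| < ϵ.
Combining over a common denominator, (-5x - 12)/(x + 6) + 3 = [(-5x - 12)·9 − (-27)·(x + 6)] / [9·(x + 6)] = -18(x − 3) / (9(x + 6)).
So |(-5x - 12)/(x + 6) + 3| = 18|x − 3| / (9·|x + 6|).
Restrict δ ≤ 9/2. Then |x − 3| < 9/2 gives |x + 6| = |(x − 3) + 9| ≥ 9 − 9/2 = 9/2.
Hence |(-5x - 12)/(x + 6) + 3| < 18|x − 3|/(9·(9/2)) = (4/9)|x − 3|, which is < ϵ once |x − 3| < (9/4)ϵ.
Take δ = min(9/2, (9/4)ϵ). Then 0 < |x − 3| < δ forces both bounds, so |(-5x - 12)/(x + 6) + 3| < ϵ.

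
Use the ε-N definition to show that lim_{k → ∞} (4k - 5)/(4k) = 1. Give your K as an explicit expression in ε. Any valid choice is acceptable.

K = (5/4)/ε

Let ε > 0 be given. For k ≥ 1, |(4k - 5)/(4k) − 1| = |-20|/(4(4k)) = 20/(4(4k)).
Since 4k ≥ 4k for k ≥ 1, this is ≤ 20/(4·4k) = (5/4)/k.
So |(4k - 5)/(4k) − 1| < ε whenever k > (5/4)/ε.
Take K = (5/4)/ε. If k > K then |(4k - 5)/(4k) − 1| ≤ (5/4)/k < ε.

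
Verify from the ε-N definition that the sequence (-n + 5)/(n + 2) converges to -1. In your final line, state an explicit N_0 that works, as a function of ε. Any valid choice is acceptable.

Suppose ε > 0. For n ≥ 1, |(-n + 5)/(n + 2) + 1| = |7|/((n + 2)) = 7/((n + 2)).
Since n + 2 ≥ n for n ≥ 1, this is ≤ 7/(n) = 7/n.
So |(-n + 5)/(n + 2) + 1| < ε whenever n > 7/ε.
Take N_0 = 7/ε. If n > N_0 then |(-n + 5)/(n + 2) + 1| ≤ 7/n < ε.

N_0 = 7/ε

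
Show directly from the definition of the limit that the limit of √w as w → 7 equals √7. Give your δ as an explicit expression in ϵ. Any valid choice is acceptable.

Let ϵ > 0 be given. We want δ > 0 such that 0 < |w − 7| < δ implies |√w − √7| < ϵ.
Multiplying by the conjugate, |√w − √7| = |w − 7|/(√w + √7).
Restrict δ ≤ 7 so that |w − 7| < 7 forces w > 0, and then √w + √7 > √7.
Hence |√w − √7| < |w − 7|/√7, which is < ϵ once |w − 7| < √7·ϵ.
Take δ = min(7, √7·ϵ). If 0 < |w − 7| < δ then w > 0 and |√w − √7| < |w − 7|/√7 < ϵ.

δ = min(7, √7·ϵ)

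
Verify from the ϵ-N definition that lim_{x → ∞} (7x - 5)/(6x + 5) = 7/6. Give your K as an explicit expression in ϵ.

K = (65/36)/ϵ

Let ϵ > 0 be given. We seek K > 0 such that x > K implies |(7x - 5)/(6x + 5) − (7/6)| < ϵ.
(7x - 5)/(6x + 5) − (7/6) = (6(7x - 5) − 7(6x + 5)) / (6(6x + 5)) = -65/(6(6x + 5)).
For x > 0 we have 6x + 5 > 6x, so |(7x - 5)/(6x + 5) − (7/6)| = 65/(6(6x + 5)) < 65/(6·6x) = (65/36)/x.
Thus |(7x - 5)/(6x + 5) − (7/6)| < ϵ whenever x > (65/36)/ϵ.
Take K = (65/36)/ϵ. If x > K then |(7x - 5)/(6x + 5) − (7/6)| < (65/36)/x < ϵ.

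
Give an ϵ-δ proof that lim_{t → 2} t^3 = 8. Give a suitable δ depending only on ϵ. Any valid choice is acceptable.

δ = min(2, ϵ/28)

Suppose ϵ > 0. We seek δ > 0 with 0 < |t − 2| < δ ⇒ |t^3 − 8| < ϵ.
Factor: t^3 − 8 = (t − 2)(t^2 + 2t + 4), so |t^3 − 8| = |t − 2|·|t^2 + 2t + 4|.
Restrict δ ≤ 2. Then |t − 2| < 2 gives |t| < 4, so by the triangle inequality |t^2 + 2t + 4| ≤ 4^2 + 2·4 + 4 = 28.
Hence |t^3 − 8| ≤ 28|t − 2|, which is < ϵ once |t − 2| < ϵ/28.
Take δ = min(2, ϵ/28). If 0 < |t − 2| < δ then both bounds hold and |t^3 − 8| ≤ 28|t − 2| < 28·(ϵ/28) = ϵ.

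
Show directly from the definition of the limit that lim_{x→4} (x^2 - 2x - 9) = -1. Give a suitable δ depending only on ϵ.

Suppose ϵ > 0. We want δ > 0 such that 0 < |x − 4| < δ implies |(x^2 - 2x - 9) + 1| < ϵ.
(x^2 - 2x - 9) + 1 = x^2 - 2x - 8 = (x − 4)(x + 2).
So |(x^2 - 2x - 9) + 1| = |x − 4|·|x + 2|.
Assume first that |x − 4| < 1, so |x| < 5. Then |x + 2| ≤ 5 + 2 = 7.
Hence |(x^2 - 2x - 9) + 1| ≤ 7|x − 4| < ϵ provided |x − 4| < ϵ/7.
Choosing δ = min(1, ϵ/7) ensures both conditions, hence |(x^2 - 2x - 9) + 1| < ϵ.

δ = min(1, ϵ/7)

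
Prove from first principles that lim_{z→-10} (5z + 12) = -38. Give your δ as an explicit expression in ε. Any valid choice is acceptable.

Let ε > 0 be given. We need δ > 0 so that 0 < |z + 10| < δ implies |(5z + 12) + 38| < ε.
|(5z + 12) + 38| = |5z + 50| = 5|z + 10|.
Thus it suffices that |z + 10| < ε/5.
Choosing δ = ε/5 gives |(5z + 12) + 38| = 5|z + 10| < ε whenever |z + 10| < δ.

δ = ε/5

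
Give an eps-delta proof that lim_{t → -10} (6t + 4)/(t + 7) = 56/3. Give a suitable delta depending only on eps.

Fix eps > 0. We want delta > 0 with 0 < |t + 10| < delta ⇒ |(6t + 4)/(t + 7) − (56/3)| < eps.
Combining over a common denominator, (6t + 4)/(t + 7) − (56/3) = [(6t + 4)·(-3) − (-56)·(t + 7)] / [(-3)·(t + 7)] = 38(t + 10) / ((-3)(t + 7)).
So |(6t + 4)/(t + 7) − (56/3)| = 38|t + 10| / (3·|t + 7|).
Require delta ≤ 3/2, so |t + 7| ≥ |-3| − |t + 10| > 3 − 3/2 = 3/2.
Hence |(6t + 4)/(t + 7) − (56/3)| < 38|t + 10|/(3·(3/2)) = (76/9)|t + 10|, which is < eps once |t + 10| < (9/76)eps.
Take delta = min(3/2, (9/76)eps). Then 0 < |t + 10| < delta forces both bounds, so |(6t + 4)/(t + 7) − (56/3)| < eps.

delta = min(3/2, (9/76)eps)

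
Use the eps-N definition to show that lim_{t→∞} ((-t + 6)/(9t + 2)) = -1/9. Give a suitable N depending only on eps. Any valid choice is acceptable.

Let eps > 0 be given. We seek N > 0 such that t > N implies |(-t + 6)/(9t + 2) + 1/9| < eps.
(-t + 6)/(9t + 2) + 1/9 = (9(-t + 6) − (-1)(9t + 2)) / (9(9t + 2)) = 56/(9(9t + 2)).
For t > 0 we have 9t + 2 > 9t, so |(-t + 6)/(9t + 2) + 1/9| = 56/(9(9t + 2)) < 56/(9·9t) = (56/81)/t.
Thus |(-t + 6)/(9t + 2) + 1/9| < eps whenever t > (56/81)/eps.
Take N = (56/81)/eps. If t > N then |(-t + 6)/(9t + 2) + 1/9| < (56/81)/t < eps.

N = (56/81)/eps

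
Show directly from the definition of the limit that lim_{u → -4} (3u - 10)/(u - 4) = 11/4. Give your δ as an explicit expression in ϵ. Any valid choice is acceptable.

Let ϵ > 0. We want δ > 0 with 0 < |u + 4| < δ ⇒ |(3u - 10)/(u - 4) − (11/4)| < ϵ.
Combining over a common denominator, (3u - 10)/(u - 4) − (11/4) = [(3u - 10)·(-8) − (-22)·(u - 4)] / [(-8)·(u - 4)] = -2(u + 4) / ((-8)(u - 4)).
So |(3u - 10)/(u - 4) − (11/4)| = 2|u + 4| / (8·|u − 4|).
Require δ ≤ 4, so |u − 4| ≥ |-8| − |u + 4| > 8 − 4 = 4.
Hence |(3u - 10)/(u - 4) − (11/4)| < 2|u + 4|/(8·4) = (1/16)|u + 4|, which is < ϵ once |u + 4| < 16ϵ.
Take δ = min(4, 16ϵ). Then 0 < |u + 4| < δ forces both bounds, so |(3u - 10)/(u - 4) − (11/4)| < ϵ.

δ = min(4, 16ϵ)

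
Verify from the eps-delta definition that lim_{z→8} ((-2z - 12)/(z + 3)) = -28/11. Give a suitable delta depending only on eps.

delta = min(11/2, (121/12)eps)

Let eps > 0 be given. We want delta > 0 with 0 < |z − 8| < delta ⇒ |(-2z - 12)/(z + 3) + 28/11| < eps.
Combining over a common denominator, (-2z - 12)/(z + 3) + 28/11 = [(-2z - 12)·11 − (-28)·(z + 3)] / [11·(z + 3)] = 6(z − 8) / (11(z + 3)).
So |(-2z - 12)/(z + 3) + 28/11| = 6|z − 8| / (11·|z + 3|).
Require delta ≤ 11/2, so |z + 3| ≥ |11| − |z − 8| > 11 − 11/2 = 11/2.
Hence |(-2z - 12)/(z + 3) + 28/11| < 6|z − 8|/(11·(11/2)) = (12/121)|z − 8|, which is < eps once |z − 8| < (121/12)eps.
Take delta = min(11/2, (121/12)eps). Then 0 < |z − 8| < delta forces both bounds, so |(-2z - 12)/(z + 3) + 28/11| < eps.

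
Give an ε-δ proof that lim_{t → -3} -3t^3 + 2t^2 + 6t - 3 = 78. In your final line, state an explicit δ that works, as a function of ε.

δ = min(1, ε/119)

Fix ε > 0. We want δ > 0 such that 0 < |t + 3| < δ implies |(-3t^3 + 2t^2 + 6t - 3) − 78| < ε.
(-3t^3 + 2t^2 + 6t - 3) − 78 = -3t^3 + 2t^2 + 6t - 81 = (t + 3)(-3t^2 + 11t - 27).
So |(-3t^3 + 2t^2 + 6t - 3) − 78| = |t + 3|·|-3t^2 + 11t - 27|.
Require δ ≤ 1. Then |t + 3| < 1 gives |t| < 4, and by the triangle inequality |-3t^2 + 11t - 27| ≤ 3·4^2 + 11·4 + 27 = 119.
Hence |(-3t^3 + 2t^2 + 6t - 3) − 78| ≤ 119|t + 3| < ε provided |t + 3| < ε/119.
Take δ = min(1, ε/119). Then 0 < |t + 3| < δ gives both |t + 3| < 1 and |t + 3| < ε/119, so |(-3t^3 + 2t^2 + 6t - 3) − 78| < ε.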